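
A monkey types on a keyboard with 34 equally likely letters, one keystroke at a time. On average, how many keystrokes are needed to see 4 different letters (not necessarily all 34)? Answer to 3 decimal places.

Going from k to k+1 distinct takes a geometric number of keystrokes with mean 34/(34-k).
Sum over k = 0,...,3: E = 34/34 + 34/33 + 34/32 + 34/31 = 4.1896.

4.190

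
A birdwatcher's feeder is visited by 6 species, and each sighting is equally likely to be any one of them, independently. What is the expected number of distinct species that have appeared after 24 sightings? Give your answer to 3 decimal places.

5.925

For each species, P(seen in 24 sightings) = 1 - (5/6)^24 = 0.9874.
By linearity of expectation, E[distinct seen] = 6·(1 - (5/6)^24) = 5.9245.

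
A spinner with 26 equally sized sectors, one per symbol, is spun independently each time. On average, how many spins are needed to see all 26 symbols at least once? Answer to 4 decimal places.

The wait to go from k to k+1 distinct symbols is geometric with mean 26/(26-k).
E[T] = 26/26 + 26/25 + 26/24 + ... + 26/2 + 26/1 = 26·H_{26}.
H_{26} = 3.85442, so E[T] = 100.21491.

100.2149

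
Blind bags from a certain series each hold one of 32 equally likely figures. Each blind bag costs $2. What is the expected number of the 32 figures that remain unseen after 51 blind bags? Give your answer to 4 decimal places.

For each figure, P(unseen after 51) = (31/32)^51 = 0.19806.
By linearity of expectation, E[unseen] = 32·(31/32)^51 = 6.33793.

6.3379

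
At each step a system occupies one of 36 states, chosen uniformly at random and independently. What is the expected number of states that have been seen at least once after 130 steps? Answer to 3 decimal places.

35.076

For each state, P(seen in 130 steps) = 1 - (35/36)^130 = 0.9743.
By linearity of expectation, E[distinct seen] = 36·(1 - (35/36)^130) = 35.0757.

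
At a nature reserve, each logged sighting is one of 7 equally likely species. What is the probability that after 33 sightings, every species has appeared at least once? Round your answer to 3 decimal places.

By inclusion–exclusion over which species are missing,
P(all seen) = Σ_{j=0}^{7} (-1)^j C(7,j)((7-j)/7)^33
= 1.0000 - 0.0432 + 0.0003 - 0.0000 + 0.0000 - 0.0000 + 0.0000 - 0.0000
= 0.9571.

0.957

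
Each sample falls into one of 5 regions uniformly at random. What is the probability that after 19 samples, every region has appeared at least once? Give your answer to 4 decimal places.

By inclusion–exclusion over which regions are missing,
P(all seen) = Σ_{j=0}^{5} (-1)^j C(5,j)((5-j)/5)^19
= 1.00000 - 0.07206 + 0.00061 - 0.00000 + 0.00000 - 0.00000
= 0.92855.

0.9286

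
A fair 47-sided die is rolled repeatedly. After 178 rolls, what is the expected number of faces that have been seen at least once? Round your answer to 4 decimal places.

For each face, P(seen in 178 rolls) = 1 - (46/47)^178 = 0.97825.
By linearity of expectation, E[distinct seen] = 47·(1 - (46/47)^178) = 45.97771.

45.9777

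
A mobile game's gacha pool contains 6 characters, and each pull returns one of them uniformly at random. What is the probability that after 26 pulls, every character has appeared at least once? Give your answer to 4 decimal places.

0.9480

Let A_i be the event that character i is missing after 26 pulls. By inclusion–exclusion on the A_i,
P(all seen) = Σ_{j=0}^{6} (-1)^j C(6,j)((6-j)/6)^26
= 1.00000 - 0.05241 + 0.00040 - 0.00000 + 0.00000 - 0.00000 + 0.00000
= 0.94798.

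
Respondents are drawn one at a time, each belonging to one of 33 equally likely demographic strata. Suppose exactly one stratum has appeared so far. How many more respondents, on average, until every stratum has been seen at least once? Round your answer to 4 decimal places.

133.9303

From k distinct to k+1 distinct takes on average 33/(33-k) respondents.
Sum over k = 1,...,32: E = 33/32 + 33/31 + 33/30 + ... + 33/2 + 33/1 = 133.93034.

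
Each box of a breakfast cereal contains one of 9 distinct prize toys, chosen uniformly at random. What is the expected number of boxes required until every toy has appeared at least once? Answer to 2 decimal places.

25.46

The wait to go from k to k+1 distinct toys is geometric with mean 9/(9-k).
E[T] = 9/9 + 9/8 + 9/7 + ... + 9/2 + 9/1 = 9·H_{9}.
H_{9} = 2.829, so E[T] = 25.461.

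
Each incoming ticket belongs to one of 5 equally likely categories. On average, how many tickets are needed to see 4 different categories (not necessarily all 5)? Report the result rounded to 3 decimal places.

Going from k to k+1 distinct takes a geometric number of tickets with mean 5/(5-k).
Sum over k = 0,...,3: E = 5/5 + 5/4 + 5/3 + 5/2 = 6.4167.

6.417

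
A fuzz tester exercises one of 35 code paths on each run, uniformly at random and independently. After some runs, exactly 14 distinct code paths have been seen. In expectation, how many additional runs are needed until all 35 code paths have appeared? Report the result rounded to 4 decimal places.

From k distinct to k+1 distinct takes on average 35/(35-k) runs.
Sum over k = 14,...,34: E = 35/21 + 35/20 + 35/19 + ... + 35/2 + 35/1 = 127.58755.

127.5876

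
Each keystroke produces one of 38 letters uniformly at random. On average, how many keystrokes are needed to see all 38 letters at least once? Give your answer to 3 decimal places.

160.660

Split into phases: going from k distinct to k+1 distinct takes on average 38/(38-k) keystrokes.
E[T] = 38/38 + 38/37 + 38/36 + ... + 38/2 + 38/1 = 38·H_{38}.
H_{38} = 4.2279, so E[T] = 160.6603.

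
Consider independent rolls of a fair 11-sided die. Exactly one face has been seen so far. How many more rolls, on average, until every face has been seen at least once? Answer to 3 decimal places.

From k distinct to k+1 distinct takes on average 11/(11-k) rolls.
Sum over k = 1,...,10: E = 11/10 + 11/9 + 11/8 + ... + 11/2 + 11/1 = 32.2187.

32.219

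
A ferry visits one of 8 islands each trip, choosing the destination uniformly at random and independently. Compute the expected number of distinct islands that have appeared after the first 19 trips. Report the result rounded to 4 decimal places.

For each island, P(seen in 19 trips) = 1 - (7/8)^19 = 0.92090.
By linearity of expectation, E[distinct seen] = 8·(1 - (7/8)^19) = 7.36723.

7.3672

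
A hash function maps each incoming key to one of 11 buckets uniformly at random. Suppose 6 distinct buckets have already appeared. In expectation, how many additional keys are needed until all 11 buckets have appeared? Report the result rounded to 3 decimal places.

25.117

From k distinct to k+1 distinct takes on average 11/(11-k) keys.
Sum over k = 6,...,10: E = 11/5 + 11/4 + 11/3 + 11/2 + 11/1 = 25.1167.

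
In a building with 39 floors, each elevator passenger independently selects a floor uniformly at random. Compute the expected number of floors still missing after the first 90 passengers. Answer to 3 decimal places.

For each floor, P(unseen after 90) = (38/39)^90 = 0.0965.
By linearity of expectation, E[unseen] = 39·(38/39)^90 = 3.7651.

3.765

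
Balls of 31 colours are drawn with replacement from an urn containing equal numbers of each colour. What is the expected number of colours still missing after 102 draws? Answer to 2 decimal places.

For each colour, P(unseen after 102) = (30/31)^102 = 0.035.
By linearity of expectation, E[unseen] = 31·(30/31)^102 = 1.094.

1.09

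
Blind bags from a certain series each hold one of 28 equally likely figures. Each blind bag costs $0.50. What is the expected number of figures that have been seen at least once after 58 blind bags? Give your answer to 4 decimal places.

For each figure, P(seen in 58 blind bags) = 1 - (27/28)^58 = 0.87868.
By linearity of expectation, E[distinct seen] = 28·(1 - (27/28)^58) = 24.60304.

24.6030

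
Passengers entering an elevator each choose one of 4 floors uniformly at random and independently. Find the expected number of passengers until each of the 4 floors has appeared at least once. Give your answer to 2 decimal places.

After k distinct floors have appeared, the next passenger gives a new one with probability (4-k)/4, so the expected wait for the (k+1)-th is 4/(4-k).
E[T] = 4/4 + 4/3 + 4/2 + 4/1 = 4·H_{4}.
H_{4} = 2.083, so E[T] = 8.333.

8.33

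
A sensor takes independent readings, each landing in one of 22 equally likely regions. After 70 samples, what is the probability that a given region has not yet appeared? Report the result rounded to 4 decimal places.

0.0385

Each sample misses the fixed region with probability (22-1)/22 = 21/22, independently.
P(still missing after 70) = (21/22)^70 = 0.03853.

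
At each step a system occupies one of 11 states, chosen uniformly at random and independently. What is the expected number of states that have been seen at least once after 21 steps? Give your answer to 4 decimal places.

For each state, P(seen in 21 steps) = 1 - (10/11)^21 = 0.86487.
By linearity of expectation, E[distinct seen] = 11·(1 - (10/11)^21) = 9.51356.

9.5136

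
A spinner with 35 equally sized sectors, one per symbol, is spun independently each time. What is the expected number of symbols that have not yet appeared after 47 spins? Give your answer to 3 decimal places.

For each symbol, P(unseen after 47) = (34/35)^47 = 0.2560.
By linearity of expectation, E[unseen] = 35·(34/35)^47 = 8.9615.

8.961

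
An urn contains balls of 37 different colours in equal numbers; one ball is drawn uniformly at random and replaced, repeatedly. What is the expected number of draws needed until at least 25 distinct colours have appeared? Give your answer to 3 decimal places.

Going from k to k+1 distinct takes a geometric number of draws with mean 37/(37-k).
Sum over k = 0,...,24: E = 37/37 + 37/36 + 37/35 + ... + 37/14 + 37/13 = 40.6399.

40.640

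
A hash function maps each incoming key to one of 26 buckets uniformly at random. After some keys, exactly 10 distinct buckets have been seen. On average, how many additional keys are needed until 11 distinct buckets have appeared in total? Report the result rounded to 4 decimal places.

1.6250

With k distinct buckets already seen, the next new one takes an expected 26/(26-k) keys.
Only the k = 10 term is needed: E = 26/16 = 1.62500.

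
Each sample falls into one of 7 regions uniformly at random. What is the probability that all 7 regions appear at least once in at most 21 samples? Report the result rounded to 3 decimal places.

By inclusion–exclusion over which regions are missing,
P(all seen) = Σ_{j=0}^{7} (-1)^j C(7,j)((7-j)/7)^21
= 1.0000 - 0.2749 + 0.0179 - 0.0003 + 0.0000 - 0.0000 + 0.0000 - 0.0000
= 0.7427.

0.743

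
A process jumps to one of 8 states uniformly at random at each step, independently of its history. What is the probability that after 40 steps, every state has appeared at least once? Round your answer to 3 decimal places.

0.962

Let A_i be the event that state i is missing after 40 steps. By inclusion–exclusion on the A_i,
P(all seen) = Σ_{j=0}^{8} (-1)^j C(8,j)((8-j)/8)^40
= 1.0000 - 0.0383 + 0.0003 - 0.0000 + 0.0000 - 0.0000 + 0.0000 - 0.0000 + 0.0000
= 0.9620.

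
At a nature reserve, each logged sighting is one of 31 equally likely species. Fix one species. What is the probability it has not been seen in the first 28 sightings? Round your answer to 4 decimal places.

0.3993

On each sighting the fixed species fails to appear with probability 30/31.
P(still missing after 28) = (30/31)^28 = 0.39927.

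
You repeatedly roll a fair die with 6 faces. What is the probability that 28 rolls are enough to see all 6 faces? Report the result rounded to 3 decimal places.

0.964

Let A_i be the event that face i is missing after 28 rolls. By inclusion–exclusion on the A_i,
P(all seen) = Σ_{j=0}^{6} (-1)^j C(6,j)((6-j)/6)^28
= 1.0000 - 0.0364 + 0.0002 - 0.0000 + 0.0000 - 0.0000 + 0.0000
= 0.9638.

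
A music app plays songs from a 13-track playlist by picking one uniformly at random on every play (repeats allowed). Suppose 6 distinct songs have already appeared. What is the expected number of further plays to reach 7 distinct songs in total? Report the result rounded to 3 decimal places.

The wait to go from k to k+1 distinct songs is geometric with mean 13/(13-k).
Only the k = 6 term is needed: E = 13/7 = 1.8571.

1.857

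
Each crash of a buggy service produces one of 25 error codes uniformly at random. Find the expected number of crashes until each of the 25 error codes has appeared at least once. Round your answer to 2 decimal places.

Split into phases: going from k distinct to k+1 distinct takes on average 25/(25-k) crashes.
E[T] = 25/25 + 25/24 + 25/23 + ... + 25/2 + 25/1 = 25·H_{25}.
H_{25} = 3.816, so E[T] = 95.399.

95.40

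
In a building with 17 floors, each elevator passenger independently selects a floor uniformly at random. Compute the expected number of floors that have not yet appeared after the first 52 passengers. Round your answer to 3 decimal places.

0.727

For each floor, P(unseen after 52) = (16/17)^52 = 0.0427.
By linearity of expectation, E[unseen] = 17·(16/17)^52 = 0.7267.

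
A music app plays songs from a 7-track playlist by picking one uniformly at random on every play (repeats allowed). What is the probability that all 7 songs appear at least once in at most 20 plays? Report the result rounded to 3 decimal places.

0.704

Let A_i be the event that song i is missing after 20 plays. By inclusion–exclusion on the A_i,
P(all seen) = Σ_{j=0}^{7} (-1)^j C(7,j)((7-j)/7)^20
= 1.0000 - 0.3207 + 0.0251 - 0.0005 + 0.0000 - 0.0000 + 0.0000 - 0.0000
= 0.7039.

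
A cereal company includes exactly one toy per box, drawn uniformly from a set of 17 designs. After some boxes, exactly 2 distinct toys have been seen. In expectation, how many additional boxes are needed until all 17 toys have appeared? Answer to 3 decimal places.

56.410

The wait to go from k to k+1 distinct toys is geometric with mean 17/(17-k).
Sum over k = 2,...,16: E = 17/15 + 17/14 + 17/13 + ... + 17/2 + 17/1 = 56.4099.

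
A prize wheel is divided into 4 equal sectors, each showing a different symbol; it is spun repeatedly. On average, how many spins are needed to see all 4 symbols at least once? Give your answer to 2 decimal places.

8.33

Split into phases: going from k distinct to k+1 distinct takes on average 4/(4-k) spins.
E[T] = 4/4 + 4/3 + 4/2 + 4/1 = 4·H_{4}.
H_{4} = 2.083, so E[T] = 8.333.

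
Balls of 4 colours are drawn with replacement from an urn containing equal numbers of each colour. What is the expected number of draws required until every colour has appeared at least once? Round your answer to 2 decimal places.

8.33

The wait to go from k to k+1 distinct colours is geometric with mean 4/(4-k).
E[T] = 4/4 + 4/3 + 4/2 + 4/1 = 4·H_{4}.
H_{4} = 2.083, so E[T] = 8.333.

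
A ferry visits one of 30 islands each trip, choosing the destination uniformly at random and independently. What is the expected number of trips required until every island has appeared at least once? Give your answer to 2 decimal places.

119.85

The wait to go from k to k+1 distinct islands is geometric with mean 30/(30-k).
E[T] = 30/30 + 30/29 + 30/28 + ... + 30/2 + 30/1 = 30·H_{30}.
H_{30} = 3.995, so E[T] = 119.850.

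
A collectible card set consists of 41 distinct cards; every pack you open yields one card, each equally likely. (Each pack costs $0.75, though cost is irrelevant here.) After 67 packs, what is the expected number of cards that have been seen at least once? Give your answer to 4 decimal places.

33.1606

For each card, P(seen in 67 packs) = 1 - (40/41)^67 = 0.80879.
By linearity of expectation, E[distinct seen] = 41·(1 - (40/41)^67) = 33.16056.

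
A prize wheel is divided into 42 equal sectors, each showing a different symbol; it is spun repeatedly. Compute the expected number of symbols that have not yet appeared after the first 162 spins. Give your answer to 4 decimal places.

For each symbol, P(unseen after 162) = (41/42)^162 = 0.02017.
By linearity of expectation, E[unseen] = 42·(41/42)^162 = 0.84693.

0.8469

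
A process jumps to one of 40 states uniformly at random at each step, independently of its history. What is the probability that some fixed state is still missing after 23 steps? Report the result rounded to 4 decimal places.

0.5586

On each step the fixed state fails to appear with probability 39/40.
P(still missing after 23) = (39/40)^23 = 0.55861.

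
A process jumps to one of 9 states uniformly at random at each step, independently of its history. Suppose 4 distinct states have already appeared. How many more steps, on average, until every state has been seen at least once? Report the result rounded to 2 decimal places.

20.55

The wait to go from k to k+1 distinct states is geometric with mean 9/(9-k).
Sum over k = 4,...,8: E = 9/5 + 9/4 + 9/3 + 9/2 + 9/1 = 20.550.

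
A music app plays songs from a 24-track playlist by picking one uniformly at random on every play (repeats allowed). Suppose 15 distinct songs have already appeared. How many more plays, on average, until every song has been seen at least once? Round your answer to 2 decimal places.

The wait to go from k to k+1 distinct songs is geometric with mean 24/(24-k).
Sum over k = 15,...,23: E = 24/9 + 24/8 + 24/7 + ... + 24/2 + 24/1 = 67.895.

67.90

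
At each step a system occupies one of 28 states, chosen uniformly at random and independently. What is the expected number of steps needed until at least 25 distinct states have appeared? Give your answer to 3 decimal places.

58.627

Going from k to k+1 distinct takes a geometric number of steps with mean 28/(28-k).
Sum over k = 0,...,24: E = 28/28 + 28/27 + 28/26 + ... + 28/5 + 28/4 = 58.6275.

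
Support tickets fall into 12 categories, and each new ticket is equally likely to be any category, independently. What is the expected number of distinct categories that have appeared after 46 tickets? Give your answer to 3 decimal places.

11.781

For each category, P(seen in 46 tickets) = 1 - (11/12)^46 = 0.9817.
By linearity of expectation, E[distinct seen] = 12·(1 - (11/12)^46) = 11.7808.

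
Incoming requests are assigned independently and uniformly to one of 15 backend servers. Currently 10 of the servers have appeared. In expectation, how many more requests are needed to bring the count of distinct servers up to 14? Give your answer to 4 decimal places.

19.2500

With k distinct servers already seen, the next new one takes an expected 15/(15-k) requests.
Sum over k = 10,...,13: E = 15/5 + 15/4 + 15/3 + 15/2 = 19.25000.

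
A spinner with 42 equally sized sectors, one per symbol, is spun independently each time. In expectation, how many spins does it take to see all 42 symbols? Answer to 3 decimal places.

Split into phases: going from k distinct to k+1 distinct takes on average 42/(42-k) spins.
E[T] = 42/42 + 42/41 + 42/40 + ... + 42/2 + 42/1 = 42·H_{42}.
H_{42} = 4.3267, so E[T] = 181.7232.

181.723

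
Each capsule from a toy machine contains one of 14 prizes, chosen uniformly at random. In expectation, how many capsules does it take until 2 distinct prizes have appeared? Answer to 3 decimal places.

With k distinct prizes already seen, the next new one arrives after an expected 14/(14-k) capsules.
Sum over k = 0,...,1: E = 14/14 + 14/13 = 2.0769.

2.077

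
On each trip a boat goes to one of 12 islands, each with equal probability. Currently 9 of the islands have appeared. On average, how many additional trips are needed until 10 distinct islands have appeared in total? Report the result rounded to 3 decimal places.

The wait to go from k to k+1 distinct islands is geometric with mean 12/(12-k).
Only the k = 9 term is needed: E = 12/3 = 4.0000.

4.000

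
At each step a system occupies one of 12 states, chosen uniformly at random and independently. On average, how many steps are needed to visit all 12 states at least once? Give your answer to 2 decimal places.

After k distinct states have appeared, the next step gives a new one with probability (12-k)/12, so the expected wait for the (k+1)-th is 12/(12-k).
E[T] = 12/12 + 12/11 + 12/10 + ... + 12/2 + 12/1 = 12·H_{12}.
H_{12} = 3.103, so E[T] = 37.239.

37.24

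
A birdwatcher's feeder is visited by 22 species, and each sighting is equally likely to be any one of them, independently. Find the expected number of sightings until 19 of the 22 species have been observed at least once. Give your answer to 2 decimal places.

40.86

Going from k to k+1 distinct takes a geometric number of sightings with mean 22/(22-k).
Sum over k = 0,...,18: E = 22/22 + 22/21 + 22/20 + ... + 22/5 + 22/4 = 40.865.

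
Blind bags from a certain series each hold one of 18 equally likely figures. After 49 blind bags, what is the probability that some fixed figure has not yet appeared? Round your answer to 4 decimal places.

0.0608

On each blind bag the fixed figure fails to appear with probability 17/18.
P(still missing after 49) = (17/18)^49 = 0.06076.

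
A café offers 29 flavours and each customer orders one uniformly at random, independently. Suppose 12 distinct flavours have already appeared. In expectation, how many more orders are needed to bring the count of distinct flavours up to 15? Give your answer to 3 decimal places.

5.452

The wait to go from k to k+1 distinct flavours is geometric with mean 29/(29-k).
Sum over k = 12,...,14: E = 29/17 + 29/16 + 29/15 = 5.4517.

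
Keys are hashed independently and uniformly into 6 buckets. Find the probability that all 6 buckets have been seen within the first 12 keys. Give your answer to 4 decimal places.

0.4378

By inclusion–exclusion over which buckets are missing,
P(all seen) = Σ_{j=0}^{6} (-1)^j C(6,j)((6-j)/6)^12
= 1.00000 - 0.67294 + 0.11561 - 0.00488 + 0.00003 - 0.00000 + 0.00000
= 0.43782.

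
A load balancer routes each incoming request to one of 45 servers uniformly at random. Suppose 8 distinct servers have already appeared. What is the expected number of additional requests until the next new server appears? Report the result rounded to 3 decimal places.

1.216

Each request yields a new server with probability (45-8)/45 = 37/45, so the wait is geometric with mean 45/37.
E = 45/37 = 1.2162.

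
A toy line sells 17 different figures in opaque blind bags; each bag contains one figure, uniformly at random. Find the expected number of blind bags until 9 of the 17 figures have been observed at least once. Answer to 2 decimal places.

With k distinct figures already seen, the next new one arrives after an expected 17/(17-k) blind bags.
Sum over k = 0,...,8: E = 17/17 + 17/16 + 17/15 + ... + 17/10 + 17/9 = 12.269.

12.27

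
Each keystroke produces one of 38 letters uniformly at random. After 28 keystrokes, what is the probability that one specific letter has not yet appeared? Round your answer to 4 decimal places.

Each keystroke misses the fixed letter with probability (38-1)/38 = 37/38, independently.
P(still missing after 28) = (37/38)^28 = 0.47392.

0.4739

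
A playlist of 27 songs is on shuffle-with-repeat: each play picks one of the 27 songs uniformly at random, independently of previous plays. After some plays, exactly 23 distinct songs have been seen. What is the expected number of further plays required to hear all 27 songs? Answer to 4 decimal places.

56.2500

With k distinct songs already seen, the next new one takes an expected 27/(27-k) plays.
Sum over k = 23,...,26: E = 27/4 + 27/3 + 27/2 + 27/1 = 56.25000.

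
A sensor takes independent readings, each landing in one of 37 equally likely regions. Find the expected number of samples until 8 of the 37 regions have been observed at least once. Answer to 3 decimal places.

8.877

Going from k to k+1 distinct takes a geometric number of samples with mean 37/(37-k).
Sum over k = 0,...,7: E = 37/37 + 37/36 + 37/35 + ... + 37/31 + 37/30 = 8.8775.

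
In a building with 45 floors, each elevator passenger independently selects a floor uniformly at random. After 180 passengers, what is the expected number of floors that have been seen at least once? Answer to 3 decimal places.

44.212

For each floor, P(seen in 180 passengers) = 1 - (44/45)^180 = 0.9825.
By linearity of expectation, E[distinct seen] = 45·(1 - (44/45)^180) = 44.2122.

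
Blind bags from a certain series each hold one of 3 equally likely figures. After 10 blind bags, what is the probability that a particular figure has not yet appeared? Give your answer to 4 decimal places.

Each blind bag misses the fixed figure with probability (3-1)/3 = 2/3, independently.
P(still missing after 10) = (2/3)^10 = 0.01734.

0.0173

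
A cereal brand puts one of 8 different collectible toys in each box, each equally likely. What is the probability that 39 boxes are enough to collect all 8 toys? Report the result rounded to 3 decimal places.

By inclusion–exclusion over which toys are missing,
P(all seen) = Σ_{j=0}^{8} (-1)^j C(8,j)((8-j)/8)^39
= 1.0000 - 0.0438 + 0.0004 - 0.0000 + 0.0000 - 0.0000 + 0.0000 - 0.0000 + 0.0000
= 0.9566.

0.957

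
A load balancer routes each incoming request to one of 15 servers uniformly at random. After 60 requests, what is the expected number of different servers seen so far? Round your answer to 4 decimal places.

14.7611

For each server, P(seen in 60 requests) = 1 - (14/15)^60 = 0.98407.
By linearity of expectation, E[distinct seen] = 15·(1 - (14/15)^60) = 14.76106.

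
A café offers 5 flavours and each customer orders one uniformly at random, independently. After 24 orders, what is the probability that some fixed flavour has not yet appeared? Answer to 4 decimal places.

Each order misses the fixed flavour with probability (5-1)/5 = 4/5, independently.
P(still missing after 24) = (4/5)^24 = 0.00472.

0.0047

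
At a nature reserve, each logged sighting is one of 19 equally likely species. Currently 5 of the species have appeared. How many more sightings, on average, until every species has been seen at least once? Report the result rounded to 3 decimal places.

From k distinct to k+1 distinct takes on average 19/(19-k) sightings.
Sum over k = 5,...,18: E = 19/14 + 19/13 + 19/12 + ... + 19/2 + 19/1 = 61.7797.

61.780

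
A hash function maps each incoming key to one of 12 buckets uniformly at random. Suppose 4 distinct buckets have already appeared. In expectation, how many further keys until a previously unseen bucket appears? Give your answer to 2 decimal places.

Each key yields a new bucket with probability (12-4)/12 = 8/12, so the wait is geometric with mean 12/8.
E = 12/8 = 1.500.

1.50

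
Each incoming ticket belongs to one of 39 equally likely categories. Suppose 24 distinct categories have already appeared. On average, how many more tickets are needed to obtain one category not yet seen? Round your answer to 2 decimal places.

2.60

Each ticket yields a new category with probability (39-24)/39 = 15/39, so the wait is geometric with mean 39/15.
E = 39/15 = 2.600.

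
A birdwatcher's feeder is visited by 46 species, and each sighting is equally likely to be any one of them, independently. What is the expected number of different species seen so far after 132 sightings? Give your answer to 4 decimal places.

For each species, P(seen in 132 sightings) = 1 - (45/46)^132 = 0.94504.
By linearity of expectation, E[distinct seen] = 46·(1 - (45/46)^132) = 43.47201.

43.4720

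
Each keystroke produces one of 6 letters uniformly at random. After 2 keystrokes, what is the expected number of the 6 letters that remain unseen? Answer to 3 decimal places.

4.167

For each letter, P(unseen after 2) = (5/6)^2 = 0.6944.
By linearity of expectation, E[unseen] = 6·(5/6)^2 = 4.1667.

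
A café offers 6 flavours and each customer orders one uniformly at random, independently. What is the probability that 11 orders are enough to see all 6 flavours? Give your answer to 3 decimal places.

By inclusion–exclusion over which flavours are missing,
P(all seen) = Σ_{j=0}^{6} (-1)^j C(6,j)((6-j)/6)^11
= 1.0000 - 0.8075 + 0.1734 - 0.0098 + 0.0001 - 0.0000 + 0.0000
= 0.3562.

0.356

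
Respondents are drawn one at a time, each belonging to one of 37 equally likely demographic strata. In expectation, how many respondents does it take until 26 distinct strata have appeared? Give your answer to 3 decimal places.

Going from k to k+1 distinct takes a geometric number of respondents with mean 37/(37-k).
Sum over k = 0,...,25: E = 37/37 + 37/36 + 37/35 + ... + 37/13 + 37/12 = 43.7232.

43.723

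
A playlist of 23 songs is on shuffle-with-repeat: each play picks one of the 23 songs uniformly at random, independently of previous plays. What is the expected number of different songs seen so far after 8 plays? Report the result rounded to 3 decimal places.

6.883

For each song, P(seen in 8 plays) = 1 - (22/23)^8 = 0.2993.
By linearity of expectation, E[distinct seen] = 23·(1 - (22/23)^8) = 6.8829.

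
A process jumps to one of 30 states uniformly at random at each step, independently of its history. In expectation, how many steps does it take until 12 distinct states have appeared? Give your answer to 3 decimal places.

With k distinct states already seen, the next new one arrives after an expected 30/(30-k) steps.
Sum over k = 0,...,11: E = 30/30 + 30/29 + 30/28 + ... + 30/20 + 30/19 = 14.9964.

14.996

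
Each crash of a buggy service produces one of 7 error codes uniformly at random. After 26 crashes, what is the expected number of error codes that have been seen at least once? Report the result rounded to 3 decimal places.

6.873

For each error code, P(seen in 26 crashes) = 1 - (6/7)^26 = 0.9818.
By linearity of expectation, E[distinct seen] = 7·(1 - (6/7)^26) = 6.8728.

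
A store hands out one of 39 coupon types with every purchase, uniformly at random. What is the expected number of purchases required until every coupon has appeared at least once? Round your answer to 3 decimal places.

165.888

Split into phases: going from k distinct to k+1 distinct takes on average 39/(39-k) purchases.
E[T] = 39/39 + 39/38 + 39/37 + ... + 39/2 + 39/1 = 39·H_{39}.
H_{39} = 4.2535, so E[T] = 165.8882.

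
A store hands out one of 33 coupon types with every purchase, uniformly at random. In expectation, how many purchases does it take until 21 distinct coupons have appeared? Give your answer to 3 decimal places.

32.524

Going from k to k+1 distinct takes a geometric number of purchases with mean 33/(33-k).
Sum over k = 0,...,20: E = 33/33 + 33/32 + 33/31 + ... + 33/14 + 33/13 = 32.5244.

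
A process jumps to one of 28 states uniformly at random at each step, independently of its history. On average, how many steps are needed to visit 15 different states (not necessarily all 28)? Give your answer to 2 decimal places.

20.92

With k distinct states already seen, the next new one arrives after an expected 28/(28-k) steps.
Sum over k = 0,...,14: E = 28/28 + 28/27 + 28/26 + ... + 28/15 + 28/14 = 20.917.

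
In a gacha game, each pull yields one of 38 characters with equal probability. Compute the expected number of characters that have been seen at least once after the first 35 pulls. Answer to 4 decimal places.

23.0577

For each character, P(seen in 35 pulls) = 1 - (37/38)^35 = 0.60678.
By linearity of expectation, E[distinct seen] = 38·(1 - (37/38)^35) = 23.05768.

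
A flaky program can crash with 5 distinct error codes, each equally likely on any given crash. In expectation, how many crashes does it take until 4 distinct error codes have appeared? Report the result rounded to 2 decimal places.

6.42

With k distinct error codes already seen, the next new one arrives after an expected 5/(5-k) crashes.
Sum over k = 0,...,3: E = 5/5 + 5/4 + 5/3 + 5/2 = 6.417.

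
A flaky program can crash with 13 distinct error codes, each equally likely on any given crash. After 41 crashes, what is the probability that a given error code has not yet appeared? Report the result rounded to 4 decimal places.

0.0376

On each crash the fixed error code fails to appear with probability 12/13.
P(still missing after 41) = (12/13)^41 = 0.03756.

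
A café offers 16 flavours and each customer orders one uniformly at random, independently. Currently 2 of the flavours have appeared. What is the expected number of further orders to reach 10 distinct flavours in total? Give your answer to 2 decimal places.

From k distinct to k+1 distinct takes on average 16/(16-k) orders.
Sum over k = 2,...,9: E = 16/14 + 16/13 + 16/12 + ... + 16/8 + 16/7 = 12.825.

12.82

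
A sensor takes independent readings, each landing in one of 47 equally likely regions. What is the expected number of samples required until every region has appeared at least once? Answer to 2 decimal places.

208.58

Split into phases: going from k distinct to k+1 distinct takes on average 47/(47-k) samples.
E[T] = 47/47 + 47/46 + 47/45 + ... + 47/2 + 47/1 = 47·H_{47}.
H_{47} = 4.438, so E[T] = 208.584.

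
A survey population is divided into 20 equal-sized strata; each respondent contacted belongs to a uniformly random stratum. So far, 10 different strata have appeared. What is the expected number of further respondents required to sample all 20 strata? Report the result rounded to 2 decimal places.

The wait to go from k to k+1 distinct strata is geometric with mean 20/(20-k).
Sum over k = 10,...,19: E = 20/10 + 20/9 + 20/8 + ... + 20/2 + 20/1 = 58.579.

58.58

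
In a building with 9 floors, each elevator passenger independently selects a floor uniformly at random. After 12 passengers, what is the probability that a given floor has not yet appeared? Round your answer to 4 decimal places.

On each passenger the fixed floor fails to appear with probability 8/9.
P(still missing after 12) = (8/9)^12 = 0.24332.

0.2433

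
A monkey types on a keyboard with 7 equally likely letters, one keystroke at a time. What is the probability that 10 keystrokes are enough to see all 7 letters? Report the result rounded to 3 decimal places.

Let A_i be the event that letter i is missing after 10 keystrokes. By inclusion–exclusion on the A_i,
P(all seen) = Σ_{j=0}^{7} (-1)^j C(7,j)((7-j)/7)^10
= 1.0000 - 1.4984 + 0.7260 - 0.1299 + 0.0073 - 0.0001 + 0.0000 - 0.0000
= 0.1049.

0.105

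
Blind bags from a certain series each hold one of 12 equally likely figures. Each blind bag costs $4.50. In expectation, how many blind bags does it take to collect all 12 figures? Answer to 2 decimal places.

After k distinct figures have appeared, the next blind bag gives a new one with probability (12-k)/12, so the expected wait for the (k+1)-th is 12/(12-k).
E[T] = 12/12 + 12/11 + 12/10 + ... + 12/2 + 12/1 = 12·H_{12}.
H_{12} = 3.103, so E[T] = 37.239.

37.24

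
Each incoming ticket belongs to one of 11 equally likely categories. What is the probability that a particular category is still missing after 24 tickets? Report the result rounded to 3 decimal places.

Each ticket misses the fixed category with probability (11-1)/11 = 10/11, independently.
P(still missing after 24) = (10/11)^24 = 0.1015.

0.102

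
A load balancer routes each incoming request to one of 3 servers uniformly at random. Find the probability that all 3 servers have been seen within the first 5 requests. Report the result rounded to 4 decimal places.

0.6173

Let A_i be the event that server i is missing after 5 requests. By inclusion–exclusion on the A_i,
P(all seen) = Σ_{j=0}^{3} (-1)^j C(3,j)((3-j)/3)^5
= 1.00000 - 0.39506 + 0.01235 - 0.00000
= 0.61728.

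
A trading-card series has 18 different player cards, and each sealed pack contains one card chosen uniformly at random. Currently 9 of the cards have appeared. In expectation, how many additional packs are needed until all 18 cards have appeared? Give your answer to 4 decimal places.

50.9214

With k distinct cards already seen, the next new one takes an expected 18/(18-k) packs.
Sum over k = 9,...,17: E = 18/9 + 18/8 + 18/7 + ... + 18/2 + 18/1 = 50.92143.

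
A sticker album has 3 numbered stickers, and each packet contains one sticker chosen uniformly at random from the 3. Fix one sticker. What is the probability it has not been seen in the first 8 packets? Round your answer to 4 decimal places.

0.0390

Each packet misses the fixed sticker with probability (3-1)/3 = 2/3, independently.
P(still missing after 8) = (2/3)^8 = 0.03902.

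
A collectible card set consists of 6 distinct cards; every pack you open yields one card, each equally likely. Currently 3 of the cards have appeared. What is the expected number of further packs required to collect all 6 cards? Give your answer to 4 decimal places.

11.0000

With k distinct cards already seen, the next new one takes an expected 6/(6-k) packs.
Sum over k = 3,...,5: E = 6/3 + 6/2 + 6/1 = 11.00000.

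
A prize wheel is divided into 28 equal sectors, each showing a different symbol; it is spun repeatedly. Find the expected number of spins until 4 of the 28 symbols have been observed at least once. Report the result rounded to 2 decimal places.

4.23

Going from k to k+1 distinct takes a geometric number of spins with mean 28/(28-k).
Sum over k = 0,...,3: E = 28/28 + 28/27 + 28/26 + 28/25 = 4.234.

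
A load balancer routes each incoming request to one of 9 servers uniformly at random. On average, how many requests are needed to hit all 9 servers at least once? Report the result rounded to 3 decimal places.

25.461

After k distinct servers have appeared, the next request gives a new one with probability (9-k)/9, so the expected wait for the (k+1)-th is 9/(9-k).
E[T] = 9/9 + 9/8 + 9/7 + ... + 9/2 + 9/1 = 9·H_{9}.
H_{9} = 2.8290, so E[T] = 25.4607.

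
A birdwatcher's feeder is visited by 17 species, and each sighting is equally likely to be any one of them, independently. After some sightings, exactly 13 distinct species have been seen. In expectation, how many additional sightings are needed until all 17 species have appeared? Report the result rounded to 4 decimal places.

35.4167

With k distinct species already seen, the next new one takes an expected 17/(17-k) sightings.
Sum over k = 13,...,16: E = 17/4 + 17/3 + 17/2 + 17/1 = 35.41667.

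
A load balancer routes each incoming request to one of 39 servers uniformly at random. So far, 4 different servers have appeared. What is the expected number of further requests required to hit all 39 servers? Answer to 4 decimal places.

161.7245

With k distinct servers already seen, the next new one takes an expected 39/(39-k) requests.
Sum over k = 4,...,38: E = 39/35 + 39/34 + 39/33 + ... + 39/2 + 39/1 = 161.72448.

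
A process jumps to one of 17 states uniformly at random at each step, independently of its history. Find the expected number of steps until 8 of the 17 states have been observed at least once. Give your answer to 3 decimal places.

10.380

With k distinct states already seen, the next new one arrives after an expected 17/(17-k) steps.
Sum over k = 0,...,7: E = 17/17 + 17/16 + 17/15 + ... + 17/11 + 17/10 = 10.3799.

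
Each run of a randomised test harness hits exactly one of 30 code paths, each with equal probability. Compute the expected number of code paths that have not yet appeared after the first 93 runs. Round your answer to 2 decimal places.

1.28

For each code path, P(unseen after 93) = (29/30)^93 = 0.043.
By linearity of expectation, E[unseen] = 30·(29/30)^93 = 1.282.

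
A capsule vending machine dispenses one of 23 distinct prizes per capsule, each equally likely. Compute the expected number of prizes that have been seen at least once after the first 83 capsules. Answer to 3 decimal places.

22.425

For each prize, P(seen in 83 capsules) = 1 - (22/23)^83 = 0.9750.
By linearity of expectation, E[distinct seen] = 23·(1 - (22/23)^83) = 22.4254.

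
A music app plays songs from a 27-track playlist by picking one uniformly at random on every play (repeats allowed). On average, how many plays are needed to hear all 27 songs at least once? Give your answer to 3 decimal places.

105.069

Split into phases: going from k distinct to k+1 distinct takes on average 27/(27-k) plays.
E[T] = 27/27 + 27/26 + 27/25 + ... + 27/2 + 27/1 = 27·H_{27}.
H_{27} = 3.8915, so E[T] = 105.0693.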